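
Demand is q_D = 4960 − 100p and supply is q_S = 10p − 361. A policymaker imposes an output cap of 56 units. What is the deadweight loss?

In inverse form: demand p = 49.6 − 0.01q, supply p = 36.1 + 0.1q.
Competitive equilibrium: 49.6 − 0.01q = 36.1 + 0.1q → q* = 122.7273, p* = 48.3727.
At q = 56: demand price = 49.6 − 0.01·56 = 49.04; supply price = 36.1 + 0.1·56 = 41.7.
Δq = 122.7273 − 56 = 66.7273; wedge = 49.04 − 41.7 = 7.34.
Deadweight loss = ½ × 66.7273 × 7.34 = 244.89.

244.89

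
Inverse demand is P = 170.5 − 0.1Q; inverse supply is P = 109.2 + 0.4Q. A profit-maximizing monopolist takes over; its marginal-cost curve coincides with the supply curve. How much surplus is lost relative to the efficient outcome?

104.38

Competitive equilibrium: 170.5 − 0.1Q = 109.2 + 0.4Q → Q* = 122.6, P* = 158.24.
Marginal revenue: MR = 170.5 − 0.2Q. Set MR = MC: 170.5 − 0.2Q = 109.2 + 0.4Q → Q_m = 102.1667.
Price P_m = 170.5 − 0.1·102.1667 = 160.2833; MC(Q_m) = 109.2 + 0.4·102.1667 = 150.0667.
Competitive Q* = 122.6, so ΔQ = 20.4333; wedge = 160.2833 − 150.0667 = 10.2166.
The triangle = ½ × 20.4333 × 10.2166 = 104.38.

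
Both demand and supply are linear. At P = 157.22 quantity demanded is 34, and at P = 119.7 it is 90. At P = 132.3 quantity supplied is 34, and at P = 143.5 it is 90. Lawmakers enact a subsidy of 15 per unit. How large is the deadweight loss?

129.31

Demand slope = (119.7 − 157.22)/(90 − 34) = −0.67, so P = 180 − 0.67Q.
Supply slope = (143.5 − 132.3)/(90 − 34) = 0.2, so P = 125.5 + 0.2Q.
Competitive equilibrium: 180 − 0.67Q = 125.5 + 0.2Q → Q* = 62.6437, P* = 138.0287.
The subsidy lowers effective supply by 15: P = 110.5 + 0.2Q.
New quantity: 180 − 0.67Q = 110.5 + 0.2Q → Q' = 79.8851.
Overproduction ΔQ = 79.8851 − 62.6437 = 17.2414; wedge = subsidy = 15.
Deadweight loss = ½ × 17.2414 × 15 = 129.31.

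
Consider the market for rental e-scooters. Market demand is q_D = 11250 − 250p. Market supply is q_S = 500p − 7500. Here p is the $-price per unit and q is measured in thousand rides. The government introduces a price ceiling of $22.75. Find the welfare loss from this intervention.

In inverse form: demand p = 45 − 0.004q, supply p = 15 + 0.002q.
Competitive equilibrium: 45 − 0.004q = 15 + 0.002q → q* = 5000, p* = 25.
At the ceiling p = 22.75, quantity supplied = (22.75 − 15)/0.002 = 3875.
Willingness to pay at q' = 3875: 45 − 0.004·3875 = 29.5.
Δq = 5000 − 3875 = 1125; wedge = 29.5 − 22.75 = 6.75.
The triangle = ½ × 1125 × 6.75 = $3796.875 thousand.

$3796.875 thousand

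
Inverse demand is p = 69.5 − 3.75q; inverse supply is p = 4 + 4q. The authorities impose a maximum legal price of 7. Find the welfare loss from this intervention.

Competitive equilibrium: 69.5 − 3.75q = 4 + 4q → q* = 8.451613, p* = 37.806452.
At the ceiling p = 7, quantity supplied = (7 − 4)/4 = 0.75.
Willingness to pay at q' = 0.75: 69.5 − 3.75·0.75 = 66.6875.
Δq = 8.451613 − 0.75 = 7.701613; wedge = 66.6875 − 7 = 59.6875.
The triangle = ½ × 7.701613 × 59.6875 = 229.85.

229.85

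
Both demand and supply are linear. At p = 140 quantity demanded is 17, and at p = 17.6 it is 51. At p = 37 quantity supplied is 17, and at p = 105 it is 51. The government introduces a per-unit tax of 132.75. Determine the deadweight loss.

Demand slope = (17.6 − 140)/(51 − 17) = −3.6, so p = 201.2 − 3.6q.
Supply slope = (105 − 37)/(51 − 17) = 2, so p = 3 + 2q.
Competitive equilibrium: 201.2 − 3.6q = 3 + 2q → q* = 35.39286, p* = 73.78571.
With the tax, the buyer price exceeds the seller price by 132.75: (201.2 − 3.6q) − (3 + 2q) = 132.75 → q' = 11.6875.
Δq = 35.39286 − 11.6875 = 23.70536; the wedge equals the tax, 132.75.
The triangle = ½ × 23.70536 × 132.75 = 1573.44.

1573.44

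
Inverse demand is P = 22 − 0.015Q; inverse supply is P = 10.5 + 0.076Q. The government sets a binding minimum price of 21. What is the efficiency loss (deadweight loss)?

Competitive equilibrium: 22 − 0.015Q = 10.5 + 0.076Q → Q* = 126.3736, P* = 20.1044.
At the floor P = 21, quantity demanded = (22 − 21)/0.015 = 66.6667.
Sellers' marginal cost at Q' = 66.6667: 10.5 + 0.076·66.6667 = 15.5667.
ΔQ = 126.3736 − 66.6667 = 59.7069; wedge = 21 − 15.5667 = 5.4333.
Deadweight loss = ½ × 59.7069 × 5.4333 = 162.20.

162.20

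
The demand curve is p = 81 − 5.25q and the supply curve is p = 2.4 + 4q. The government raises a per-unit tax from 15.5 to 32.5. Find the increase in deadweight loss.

Competitive equilibrium: 81 − 5.25q = 2.4 + 4q → q* = 8.4973, p* = 36.3892.
For a per-unit tax t: Δq = t/9.25, so DWL = ½·t·(t/9.25) = t²/18.5.
At t = 15.5: DWL = 12.986. At t = 32.5: DWL = 57.095.
Increase = 57.095 − 12.986 = 44.11.

44.11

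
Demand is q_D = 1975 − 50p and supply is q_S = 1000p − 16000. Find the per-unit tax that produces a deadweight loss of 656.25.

5.25

In inverse form: demand p = 39.5 − 0.02q, supply p = 16 + 0.001q.
Competitive equilibrium: 39.5 − 0.02q = 16 + 0.001q → q* = 1119.0476, p* = 17.119.
A tax t gives Δq = t/0.021 and wedge t, so DWL = t²/0.042.
t²/0.042 = 656.25 → t² = 27.5625 → t = 5.25.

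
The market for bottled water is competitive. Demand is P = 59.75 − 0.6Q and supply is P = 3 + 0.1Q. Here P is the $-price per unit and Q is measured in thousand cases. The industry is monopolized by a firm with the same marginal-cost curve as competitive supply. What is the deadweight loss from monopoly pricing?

$490.03 thousand

Competitive equilibrium: 59.75 − 0.6Q = 3 + 0.1Q → Q* = 81.0714, P* = 11.1071.
Marginal revenue: MR = 59.75 − 1.2Q. Set MR = MC: 59.75 − 1.2Q = 3 + 0.1Q → Q_m = 43.6538.
Price P_m = 59.75 − 0.6·43.6538 = 33.5577; MC(Q_m) = 3 + 0.1·43.6538 = 7.3654.
Competitive Q* = 81.0714, so ΔQ = 37.4176; wedge = 33.5577 − 7.3654 = 26.1923.
The triangle = ½ × 37.4176 × 26.1923 = $490.03 thousand.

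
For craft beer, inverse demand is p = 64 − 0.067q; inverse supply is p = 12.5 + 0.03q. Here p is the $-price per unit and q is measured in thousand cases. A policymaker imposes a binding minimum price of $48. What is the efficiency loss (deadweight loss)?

$4138.76 thousand

Competitive equilibrium: 64 − 0.067q = 12.5 + 0.03q → q* = 530.92784, p* = 28.42784.
At the floor p = 48, quantity demanded = (64 − 48)/0.067 = 238.80597.
Sellers' marginal cost at q' = 238.80597: 12.5 + 0.03·238.80597 = 19.66418.
Δq = 530.92784 − 238.80597 = 292.12187; wedge = 48 − 19.66418 = 28.33582.
The triangle = ½ × 292.12187 × 28.33582 = $4138.76 thousand.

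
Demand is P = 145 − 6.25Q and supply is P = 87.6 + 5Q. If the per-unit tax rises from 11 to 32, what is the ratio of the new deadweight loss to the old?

8.463

Competitive equilibrium: 145 − 6.25Q = 87.6 + 5Q → Q* = 5.1022, P* = 113.1111.
For a per-unit tax t: ΔQ = t/11.25, so DWL = ½·t·(t/11.25) = t²/22.5.
At t = 11: DWL = 5.378. At t = 32: DWL = 45.511.
Ratio = (32/11)² = 8.463.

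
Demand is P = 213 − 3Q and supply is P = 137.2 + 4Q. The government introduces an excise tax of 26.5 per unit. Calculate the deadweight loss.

Competitive equilibrium: 213 − 3Q = 137.2 + 4Q → Q* = 10.8286, P* = 180.5143.
With the tax, the buyer price exceeds the seller price by 26.5: (213 − 3Q) − (137.2 + 4Q) = 26.5 → Q' = 7.0429.
ΔQ = 10.8286 − 7.0429 = 3.7857; the wedge equals the tax, 26.5.
Deadweight loss = ½ × 3.7857 × 26.5 = 50.16.

50.16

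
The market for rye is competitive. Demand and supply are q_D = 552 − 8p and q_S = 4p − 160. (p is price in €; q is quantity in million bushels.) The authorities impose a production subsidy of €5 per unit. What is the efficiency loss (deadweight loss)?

In inverse form: demand p = 69 − 0.125q, supply p = 40 + 0.25q.
Competitive equilibrium: 69 − 0.125q = 40 + 0.25q → q* = 77.3333, p* = 59.3333.
The subsidy lowers effective supply by 5: p = 35 + 0.25q.
New quantity: 69 − 0.125q = 35 + 0.25q → q' = 90.6667.
Overproduction Δq = 90.6667 − 77.3333 = 13.3334; wedge = subsidy = 5.
Welfare loss = ½ × 13.3334 × 5 = €33.33 million.

€33.33 million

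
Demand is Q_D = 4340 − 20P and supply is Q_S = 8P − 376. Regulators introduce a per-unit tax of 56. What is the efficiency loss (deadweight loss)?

In inverse form: demand P = 217 − 0.05Q, supply P = 47 + 0.125Q.
Competitive equilibrium: 217 − 0.05Q = 47 + 0.125Q → Q* = 971.4286, P* = 168.4286.
With the tax, the buyer price exceeds the seller price by 56: (217 − 0.05Q) − (47 + 0.125Q) = 56 → Q' = 651.4286.
ΔQ = 971.4286 − 651.4286 = 320; the wedge equals the tax, 56.
DWL = ½ × 320 × 56 = 8960.

8960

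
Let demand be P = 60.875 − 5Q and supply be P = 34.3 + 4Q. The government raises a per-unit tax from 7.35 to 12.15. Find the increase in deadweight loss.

5.20

Competitive equilibrium: 60.875 − 5Q = 34.3 + 4Q → Q* = 2.9528, P* = 46.1111.
For a per-unit tax t: ΔQ = t/9, so DWL = ½·t·(t/9) = t²/18.
At t = 7.35: DWL = 3.001. At t = 12.15: DWL = 8.201.
Increase = 8.201 − 3.001 = 5.20.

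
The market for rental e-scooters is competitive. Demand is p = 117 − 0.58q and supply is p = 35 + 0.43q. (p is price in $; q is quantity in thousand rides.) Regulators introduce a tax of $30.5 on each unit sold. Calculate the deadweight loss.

$460.52 thousand

Competitive equilibrium: 117 − 0.58q = 35 + 0.43q → q* = 81.1881, p* = 69.9109.
With the tax, the buyer price exceeds the seller price by 30.5: (117 − 0.58q) − (35 + 0.43q) = 30.5 → q' = 50.9901.
Δq = 81.1881 − 50.9901 = 30.198; the wedge equals the tax, 30.5.
Welfare loss = ½ × 30.198 × 30.5 = $460.52 thousand.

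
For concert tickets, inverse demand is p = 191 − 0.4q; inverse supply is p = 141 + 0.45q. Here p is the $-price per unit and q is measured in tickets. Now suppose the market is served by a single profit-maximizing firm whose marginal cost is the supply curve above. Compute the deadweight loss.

$150.59

Competitive equilibrium: 191 − 0.4q = 141 + 0.45q → q* = 58.8235, p* = 167.4706.
Marginal revenue: MR = 191 − 0.8q. Set MR = MC: 191 − 0.8q = 141 + 0.45q → q_m = 40.
Price p_m = 191 − 0.4·40 = 175; MC(q_m) = 141 + 0.45·40 = 159.
Competitive q* = 58.8235, so Δq = 18.8235; wedge = 175 − 159 = 16.
DWL = ½ × 18.8235 × 16 = $150.59.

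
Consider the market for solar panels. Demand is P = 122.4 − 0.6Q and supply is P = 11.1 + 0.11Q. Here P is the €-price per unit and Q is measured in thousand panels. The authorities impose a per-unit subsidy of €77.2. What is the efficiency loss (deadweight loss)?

Competitive equilibrium: 122.4 − 0.6Q = 11.1 + 0.11Q → Q* = 156.7606, P* = 28.3437.
The subsidy lowers effective supply by 77.2: P = 0.11Q − 66.1.
New quantity: 122.4 − 0.6Q = 0.11Q − 66.1 → Q' = 265.493.
Overproduction ΔQ = 265.493 − 156.7606 = 108.7324; wedge = subsidy = 77.2.
Welfare loss = ½ × 108.7324 × 77.2 = €4197.07 thousand.

€4197.07 thousand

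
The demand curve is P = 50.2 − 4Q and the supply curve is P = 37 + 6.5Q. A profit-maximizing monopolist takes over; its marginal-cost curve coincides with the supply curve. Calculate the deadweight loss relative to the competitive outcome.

Competitive equilibrium: 50.2 − 4Q = 37 + 6.5Q → Q* = 1.2571, P* = 45.1714.
Marginal revenue: MR = 50.2 − 8Q. Set MR = MC: 50.2 − 8Q = 37 + 6.5Q → Q_m = 0.9103.
Price P_m = 50.2 − 4·0.9103 = 46.5588; MC(Q_m) = 37 + 6.5·0.9103 = 42.917.
Competitive Q* = 1.2571, so ΔQ = 0.3468; wedge = 46.5588 − 42.917 = 3.6418.
DWL = ½ × 0.3468 × 3.6418 = 0.63.

0.63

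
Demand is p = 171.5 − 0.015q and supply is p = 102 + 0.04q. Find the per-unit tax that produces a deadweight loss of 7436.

Competitive equilibrium: 171.5 − 0.015q = 102 + 0.04q → q* = 1263.6364, p* = 152.5455.
A tax t gives Δq = t/0.055 and wedge t, so DWL = t²/0.11.
t²/0.11 = 7436 → t² = 817.96 → t = 28.6.

28.6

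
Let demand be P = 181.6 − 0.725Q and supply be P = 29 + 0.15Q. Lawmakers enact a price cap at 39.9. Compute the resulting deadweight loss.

4527.98

Competitive equilibrium: 181.6 − 0.725Q = 29 + 0.15Q → Q* = 174.4, P* = 55.16.
At the ceiling P = 39.9, quantity supplied = (39.9 − 29)/0.15 = 72.6667.
Willingness to pay at Q' = 72.6667: 181.6 − 0.725·72.6667 = 128.9166.
ΔQ = 174.4 − 72.6667 = 101.7333; wedge = 128.9166 − 39.9 = 89.0166.
DWL = ½ × 101.7333 × 89.0166 = 4527.98.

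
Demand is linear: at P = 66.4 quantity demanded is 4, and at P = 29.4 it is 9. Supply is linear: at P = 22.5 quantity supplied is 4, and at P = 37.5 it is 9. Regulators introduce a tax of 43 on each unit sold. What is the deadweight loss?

88.89

Demand slope = (29.4 − 66.4)/(9 − 4) = −7.4, so P = 96 − 7.4Q.
Supply slope = (37.5 − 22.5)/(9 − 4) = 3, so P = 10.5 + 3Q.
Competitive equilibrium: 96 − 7.4Q = 10.5 + 3Q → Q* = 8.22115, P* = 35.16346.
With the tax, the buyer price exceeds the seller price by 43: (96 − 7.4Q) − (10.5 + 3Q) = 43 → Q' = 4.08654.
ΔQ = 8.22115 − 4.08654 = 4.13461; the wedge equals the tax, 43.
Deadweight loss = ½ × 4.13461 × 43 = 88.89.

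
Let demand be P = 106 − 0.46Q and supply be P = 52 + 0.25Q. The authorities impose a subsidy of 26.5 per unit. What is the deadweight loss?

494.54

Competitive equilibrium: 106 − 0.46Q = 52 + 0.25Q → Q* = 76.0563, P* = 71.0141.
The subsidy lowers effective supply by 26.5: P = 25.5 + 0.25Q.
New quantity: 106 − 0.46Q = 25.5 + 0.25Q → Q' = 113.3803.
Overproduction ΔQ = 113.3803 − 76.0563 = 37.324; wedge = subsidy = 26.5.
Deadweight loss = ½ × 37.324 × 26.5 = 494.54.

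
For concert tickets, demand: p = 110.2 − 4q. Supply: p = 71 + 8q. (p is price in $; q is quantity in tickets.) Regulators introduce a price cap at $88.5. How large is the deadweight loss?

$6.99

Competitive equilibrium: 110.2 − 4q = 71 + 8q → q* = 3.2667, p* = 97.1333.
At the ceiling p = 88.5, quantity supplied = (88.5 − 71)/8 = 2.1875.
Willingness to pay at q' = 2.1875: 110.2 − 4·2.1875 = 101.45.
Δq = 3.2667 − 2.1875 = 1.0792; wedge = 101.45 − 88.5 = 12.95.
Deadweight loss = ½ × 1.0792 × 12.95 = $6.99.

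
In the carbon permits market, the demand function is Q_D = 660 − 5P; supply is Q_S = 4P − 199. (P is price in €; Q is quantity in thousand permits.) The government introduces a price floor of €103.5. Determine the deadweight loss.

€365.02 thousand

In inverse form: demand P = 132 − 0.2Q, supply P = 49.75 + 0.25Q.
Competitive equilibrium: 132 − 0.2Q = 49.75 + 0.25Q → Q* = 182.7778, P* = 95.4444.
At the floor P = 103.5, quantity demanded = (132 − 103.5)/0.2 = 142.5.
Sellers' marginal cost at Q' = 142.5: 49.75 + 0.25·142.5 = 85.375.
ΔQ = 182.7778 − 142.5 = 40.2778; wedge = 103.5 − 85.375 = 18.125.
Deadweight loss = ½ × 40.2778 × 18.125 = €365.02 thousand.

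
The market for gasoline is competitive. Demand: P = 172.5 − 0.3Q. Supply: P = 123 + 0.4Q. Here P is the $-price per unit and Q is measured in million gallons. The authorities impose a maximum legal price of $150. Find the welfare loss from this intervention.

$3.62 million

Competitive equilibrium: 172.5 − 0.3Q = 123 + 0.4Q → Q* = 70.7143, P* = 151.2857.
At the ceiling P = 150, quantity supplied = (150 − 123)/0.4 = 67.5.
Willingness to pay at Q' = 67.5: 172.5 − 0.3·67.5 = 152.25.
ΔQ = 70.7143 − 67.5 = 3.2143; wedge = 152.25 − 150 = 2.25.
DWL = ½ × 3.2143 × 2.25 = $3.62 million.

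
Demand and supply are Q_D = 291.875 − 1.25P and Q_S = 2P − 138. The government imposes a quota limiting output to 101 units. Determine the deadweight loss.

423.94

In inverse form: demand P = 233.5 − 0.8Q, supply P = 69 + 0.5Q.
Competitive equilibrium: 233.5 − 0.8Q = 69 + 0.5Q → Q* = 126.5385, P* = 132.2692.
At Q = 101: demand price = 233.5 − 0.8·101 = 152.7; supply price = 69 + 0.5·101 = 119.5.
ΔQ = 126.5385 − 101 = 25.5385; wedge = 152.7 − 119.5 = 33.2.
DWL = ½ × 25.5385 × 33.2 = 423.94.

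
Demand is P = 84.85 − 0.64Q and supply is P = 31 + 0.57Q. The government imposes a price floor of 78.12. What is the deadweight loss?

698.91

Competitive equilibrium: 84.85 − 0.64Q = 31 + 0.57Q → Q* = 44.5041, P* = 56.3674.
At the floor P = 78.12, quantity demanded = (84.85 − 78.12)/0.64 = 10.5156.
Sellers' marginal cost at Q' = 10.5156: 31 + 0.57·10.5156 = 36.9939.
ΔQ = 44.5041 − 10.5156 = 33.9885; wedge = 78.12 − 36.9939 = 41.1261.
Welfare loss = ½ × 33.9885 × 41.1261 = 698.91.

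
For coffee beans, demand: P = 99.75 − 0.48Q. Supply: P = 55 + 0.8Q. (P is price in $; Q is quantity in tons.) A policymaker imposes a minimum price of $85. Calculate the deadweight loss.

Competitive equilibrium: 99.75 − 0.48Q = 55 + 0.8Q → Q* = 34.9609, P* = 82.9688.
At the floor P = 85, quantity demanded = (99.75 − 85)/0.48 = 30.7292.
Sellers' marginal cost at Q' = 30.7292: 55 + 0.8·30.7292 = 79.5834.
ΔQ = 34.9609 − 30.7292 = 4.2317; wedge = 85 − 79.5834 = 5.4166.
Welfare loss = ½ × 4.2317 × 5.4166 = $11.46.

$11.46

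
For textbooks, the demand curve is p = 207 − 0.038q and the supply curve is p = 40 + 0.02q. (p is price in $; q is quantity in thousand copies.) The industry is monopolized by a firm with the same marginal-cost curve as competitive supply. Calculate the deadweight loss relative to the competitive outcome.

Competitive equilibrium: 207 − 0.038q = 40 + 0.02q → q* = 2879.31034, p* = 97.58621.
Marginal revenue: MR = 207 − 0.076q. Set MR = MC: 207 − 0.076q = 40 + 0.02q → q_m = 1739.58333.
Price p_m = 207 − 0.038·1739.58333 = 140.89583; MC(q_m) = 40 + 0.02·1739.58333 = 74.79167.
Competitive q* = 2879.31034, so Δq = 1139.72701; wedge = 140.89583 − 74.79167 = 66.10416.
Welfare loss = ½ × 1139.72701 × 66.10416 = $37670.35 thousand.

$37670.35 thousand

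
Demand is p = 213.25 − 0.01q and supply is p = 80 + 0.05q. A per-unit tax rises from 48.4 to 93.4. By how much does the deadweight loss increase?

Competitive equilibrium: 213.25 − 0.01q = 80 + 0.05q → q* = 2220.8333, p* = 191.0417.
For a per-unit tax t: Δq = t/0.06, so DWL = ½·t·(t/0.06) = t²/0.12.
At t = 48.4: DWL = 19521.333. At t = 93.4: DWL = 72696.333.
Increase = 72696.333 − 19521.333 = 53175.

53175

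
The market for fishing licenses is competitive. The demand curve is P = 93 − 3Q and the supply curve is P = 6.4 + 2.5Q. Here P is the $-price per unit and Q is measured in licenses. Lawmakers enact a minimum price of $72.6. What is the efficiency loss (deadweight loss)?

Competitive equilibrium: 93 − 3Q = 6.4 + 2.5Q → Q* = 15.7455, P* = 45.7636.
At the floor P = 72.6, quantity demanded = (93 − 72.6)/3 = 6.8.
Sellers' marginal cost at Q' = 6.8: 6.4 + 2.5·6.8 = 23.4.
ΔQ = 15.7455 − 6.8 = 8.9455; wedge = 72.6 − 23.4 = 49.2.
Welfare loss = ½ × 8.9455 × 49.2 = $220.06.

$220.06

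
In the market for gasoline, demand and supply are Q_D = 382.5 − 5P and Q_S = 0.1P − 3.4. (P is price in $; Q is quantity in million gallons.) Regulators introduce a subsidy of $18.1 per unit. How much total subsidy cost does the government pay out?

$107.54 million

In inverse form: demand P = 76.5 − 0.2Q, supply P = 34 + 10Q.
Competitive equilibrium: 76.5 − 0.2Q = 34 + 10Q → Q* = 4.1667, P* = 75.6667.
The subsidy lowers effective supply by 18.1: P = 15.9 + 10Q.
New quantity: 76.5 − 0.2Q = 15.9 + 10Q → Q' = 5.9412.
Total subsidy cost = 18.1 × 5.9412 = $107.54 million.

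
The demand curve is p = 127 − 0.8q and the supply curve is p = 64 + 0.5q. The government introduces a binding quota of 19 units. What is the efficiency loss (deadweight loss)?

Competitive equilibrium: 127 − 0.8q = 64 + 0.5q → q* = 48.4615, p* = 88.2308.
At q = 19: demand price = 127 − 0.8·19 = 111.8; supply price = 64 + 0.5·19 = 73.5.
Δq = 48.4615 − 19 = 29.4615; wedge = 111.8 − 73.5 = 38.3.
The triangle = ½ × 29.4615 × 38.3 = 564.19.

564.19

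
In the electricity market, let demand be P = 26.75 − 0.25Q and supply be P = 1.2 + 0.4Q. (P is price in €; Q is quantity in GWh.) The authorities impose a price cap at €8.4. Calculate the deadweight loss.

Competitive equilibrium: 26.75 − 0.25Q = 1.2 + 0.4Q → Q* = 39.3077, P* = 16.9231.
At the ceiling P = 8.4, quantity supplied = (8.4 − 1.2)/0.4 = 18.
Willingness to pay at Q' = 18: 26.75 − 0.25·18 = 22.25.
ΔQ = 39.3077 − 18 = 21.3077; wedge = 22.25 − 8.4 = 13.85.
Welfare loss = ½ × 21.3077 × 13.85 = €147.56.

€147.56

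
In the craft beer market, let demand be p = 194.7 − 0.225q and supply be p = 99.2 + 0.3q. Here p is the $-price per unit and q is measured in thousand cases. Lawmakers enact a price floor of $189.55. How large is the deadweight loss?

$6637.59 thousand

Competitive equilibrium: 194.7 − 0.225q = 99.2 + 0.3q → q* = 181.9048, p* = 153.7714.
At the floor p = 189.55, quantity demanded = (194.7 − 189.55)/0.225 = 22.8889.
Sellers' marginal cost at q' = 22.8889: 99.2 + 0.3·22.8889 = 106.0667.
Δq = 181.9048 − 22.8889 = 159.0159; wedge = 189.55 − 106.0667 = 83.4833.
The triangle = ½ × 159.0159 × 83.4833 = $6637.59 thousand.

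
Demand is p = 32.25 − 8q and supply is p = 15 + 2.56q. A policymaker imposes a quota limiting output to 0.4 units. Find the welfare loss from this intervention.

Competitive equilibrium: 32.25 − 8q = 15 + 2.56q → q* = 1.6335, p* = 19.1818.
At q = 0.4: demand price = 32.25 − 8·0.4 = 29.05; supply price = 15 + 2.56·0.4 = 16.024.
Δq = 1.6335 − 0.4 = 1.2335; wedge = 29.05 − 16.024 = 13.026.
The triangle = ½ × 1.2335 × 13.026 = 8.03.

8.03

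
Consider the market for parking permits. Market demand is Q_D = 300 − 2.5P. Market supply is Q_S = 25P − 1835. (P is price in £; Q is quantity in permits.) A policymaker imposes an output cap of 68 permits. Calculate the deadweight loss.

In inverse form: demand P = 120 − 0.4Q, supply P = 73.4 + 0.04Q.
Competitive equilibrium: 120 − 0.4Q = 73.4 + 0.04Q → Q* = 105.9091, P* = 77.6364.
At Q = 68: demand price = 120 − 0.4·68 = 92.8; supply price = 73.4 + 0.04·68 = 76.12.
ΔQ = 105.9091 − 68 = 37.9091; wedge = 92.8 − 76.12 = 16.68.
The triangle = ½ × 37.9091 × 16.68 = £316.16.

£316.16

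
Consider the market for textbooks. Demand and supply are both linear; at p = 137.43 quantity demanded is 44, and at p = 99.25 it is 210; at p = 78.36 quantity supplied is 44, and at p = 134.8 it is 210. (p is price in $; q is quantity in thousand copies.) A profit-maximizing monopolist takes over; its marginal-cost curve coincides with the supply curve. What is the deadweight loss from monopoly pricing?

$513.43 thousand

Demand slope = (99.25 − 137.43)/(210 − 44) = −0.23, so p = 147.55 − 0.23q.
Supply slope = (134.8 − 78.36)/(210 − 44) = 0.34, so p = 63.4 + 0.34q.
Competitive equilibrium: 147.55 − 0.23q = 63.4 + 0.34q → q* = 147.6316, p* = 113.5947.
Marginal revenue: MR = 147.55 − 0.46q. Set MR = MC: 147.55 − 0.46q = 63.4 + 0.34q → q_m = 105.1875.
Price p_m = 147.55 − 0.23·105.1875 = 123.3569; MC(q_m) = 63.4 + 0.34·105.1875 = 99.1638.
Competitive q* = 147.6316, so Δq = 42.4441; wedge = 123.3569 − 99.1638 = 24.1931.
The triangle = ½ × 42.4441 × 24.1931 = $513.43 thousand.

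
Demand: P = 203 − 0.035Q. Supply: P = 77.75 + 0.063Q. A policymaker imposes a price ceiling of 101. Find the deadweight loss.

Competitive equilibrium: 203 − 0.035Q = 77.75 + 0.063Q → Q* = 1278.06122, P* = 158.26786.
At the ceiling P = 101, quantity supplied = (101 − 77.75)/0.063 = 369.04762.
Willingness to pay at Q' = 369.04762: 203 − 0.035·369.04762 = 190.08333.
ΔQ = 1278.06122 − 369.04762 = 909.0136; wedge = 190.08333 − 101 = 89.08333.
The triangle = ½ × 909.0136 × 89.08333 = 40488.98.

40488.98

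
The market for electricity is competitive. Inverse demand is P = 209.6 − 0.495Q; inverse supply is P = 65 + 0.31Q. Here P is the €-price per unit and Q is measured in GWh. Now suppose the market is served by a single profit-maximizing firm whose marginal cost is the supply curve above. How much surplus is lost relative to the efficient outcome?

€1882.93

Competitive equilibrium: 209.6 − 0.495Q = 65 + 0.31Q → Q* = 179.6273, P* = 120.6845.
Marginal revenue: MR = 209.6 − 0.99Q. Set MR = MC: 209.6 − 0.99Q = 65 + 0.31Q → Q_m = 111.2308.
Price P_m = 209.6 − 0.495·111.2308 = 154.5408; MC(Q_m) = 65 + 0.31·111.2308 = 99.4815.
Competitive Q* = 179.6273, so ΔQ = 68.3965; wedge = 154.5408 − 99.4815 = 55.0593.
The triangle = ½ × 68.3965 × 55.0593 = €1882.93.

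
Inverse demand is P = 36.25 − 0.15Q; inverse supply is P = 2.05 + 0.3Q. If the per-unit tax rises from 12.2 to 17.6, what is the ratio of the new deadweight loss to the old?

2.081

Competitive equilibrium: 36.25 − 0.15Q = 2.05 + 0.3Q → Q* = 76, P* = 24.85.
For a per-unit tax t: ΔQ = t/0.45, so DWL = ½·t·(t/0.45) = t²/0.9.
At t = 12.2: DWL = 165.378. At t = 17.6: DWL = 344.178.
Ratio = (17.6/12.2)² = 2.081.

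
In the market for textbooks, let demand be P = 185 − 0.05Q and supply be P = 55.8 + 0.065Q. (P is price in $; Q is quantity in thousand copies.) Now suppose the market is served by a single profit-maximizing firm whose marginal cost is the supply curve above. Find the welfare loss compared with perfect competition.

$6664.53 thousand

Competitive equilibrium: 185 − 0.05Q = 55.8 + 0.065Q → Q* = 1123.47826, P* = 128.82609.
Marginal revenue: MR = 185 − 0.1Q. Set MR = MC: 185 − 0.1Q = 55.8 + 0.065Q → Q_m = 783.0303.
Price P_m = 185 − 0.05·783.0303 = 145.84849; MC(Q_m) = 55.8 + 0.065·783.0303 = 106.69697.
Competitive Q* = 1123.47826, so ΔQ = 340.44796; wedge = 145.84849 − 106.69697 = 39.15152.
The triangle = ½ × 340.44796 × 39.15152 = $6664.53 thousand.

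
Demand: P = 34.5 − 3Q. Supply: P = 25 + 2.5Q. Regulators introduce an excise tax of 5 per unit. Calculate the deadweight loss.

Competitive equilibrium: 34.5 − 3Q = 25 + 2.5Q → Q* = 1.7273, P* = 29.3182.
With the tax, the buyer price exceeds the seller price by 5: (34.5 − 3Q) − (25 + 2.5Q) = 5 → Q' = 0.8182.
ΔQ = 1.7273 − 0.8182 = 0.9091; the wedge equals the tax, 5.
Welfare loss = ½ × 0.9091 × 5 = 2.27.

2.27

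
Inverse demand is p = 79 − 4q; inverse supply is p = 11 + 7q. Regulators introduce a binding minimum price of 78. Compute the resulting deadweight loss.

Competitive equilibrium: 79 − 4q = 11 + 7q → q* = 6.18182, p* = 54.27273.
At the floor p = 78, quantity demanded = (79 − 78)/4 = 0.25.
Sellers' marginal cost at q' = 0.25: 11 + 7·0.25 = 12.75.
Δq = 6.18182 − 0.25 = 5.93182; wedge = 78 − 12.75 = 65.25.
DWL = ½ × 5.93182 × 65.25 = 193.53.

193.53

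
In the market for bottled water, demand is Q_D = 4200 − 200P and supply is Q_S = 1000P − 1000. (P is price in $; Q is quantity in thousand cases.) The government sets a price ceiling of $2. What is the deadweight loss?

$16333.33 thousand

In inverse form: demand P = 21 − 0.005Q, supply P = 1 + 0.001Q.
Competitive equilibrium: 21 − 0.005Q = 1 + 0.001Q → Q* = 3333.3333, P* = 4.3333.
At the ceiling P = 2, quantity supplied = (2 − 1)/0.001 = 1000.
Willingness to pay at Q' = 1000: 21 − 0.005·1000 = 16.
ΔQ = 3333.3333 − 1000 = 2333.3333; wedge = 16 − 2 = 14.
DWL = ½ × 2333.3333 × 14 = $16333.33 thousand.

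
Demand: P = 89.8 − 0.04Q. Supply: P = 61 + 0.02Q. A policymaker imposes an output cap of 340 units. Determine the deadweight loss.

588

Competitive equilibrium: 89.8 − 0.04Q = 61 + 0.02Q → Q* = 480, P* = 70.6.
At Q = 340: demand price = 89.8 − 0.04·340 = 76.2; supply price = 61 + 0.02·340 = 67.8.
ΔQ = 480 − 340 = 140; wedge = 76.2 − 67.8 = 8.4.
DWL = ½ × 140 × 8.4 = 588.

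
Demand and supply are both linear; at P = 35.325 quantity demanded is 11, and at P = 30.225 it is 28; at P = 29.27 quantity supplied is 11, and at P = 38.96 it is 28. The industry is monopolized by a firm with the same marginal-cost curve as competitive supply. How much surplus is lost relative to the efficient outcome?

9.22

Demand slope = (30.225 − 35.325)/(28 − 11) = −0.3, so P = 38.625 − 0.3Q.
Supply slope = (38.96 − 29.27)/(28 − 11) = 0.57, so P = 23 + 0.57Q.
Competitive equilibrium: 38.625 − 0.3Q = 23 + 0.57Q → Q* = 17.9598, P* = 33.2371.
Marginal revenue: MR = 38.625 − 0.6Q. Set MR = MC: 38.625 − 0.6Q = 23 + 0.57Q → Q_m = 13.3547.
Price P_m = 38.625 − 0.3·13.3547 = 34.6186; MC(Q_m) = 23 + 0.57·13.3547 = 30.6122.
Competitive Q* = 17.9598, so ΔQ = 4.6051; wedge = 34.6186 − 30.6122 = 4.0064.
Welfare loss = ½ × 4.6051 × 4.0064 = 9.22.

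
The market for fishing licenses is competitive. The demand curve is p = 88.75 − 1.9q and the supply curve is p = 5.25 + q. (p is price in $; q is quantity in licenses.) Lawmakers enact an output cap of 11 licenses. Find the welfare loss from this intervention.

Competitive equilibrium: 88.75 − 1.9q = 5.25 + q → q* = 28.7931, p* = 34.0431.
At q = 11: demand price = 88.75 − 1.9·11 = 67.85; supply price = 5.25 + 1·11 = 16.25.
Δq = 28.7931 − 11 = 17.7931; wedge = 67.85 − 16.25 = 51.6.
The triangle = ½ × 17.7931 × 51.6 = $459.06.

$459.06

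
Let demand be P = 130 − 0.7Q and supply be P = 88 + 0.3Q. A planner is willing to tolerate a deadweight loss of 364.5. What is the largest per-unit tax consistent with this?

Competitive equilibrium: 130 − 0.7Q = 88 + 0.3Q → Q* = 42, P* = 100.6.
A tax t gives ΔQ = t/1 and wedge t, so DWL = t²/2.
t²/2 = 364.5 → t² = 729 → t = 27.

27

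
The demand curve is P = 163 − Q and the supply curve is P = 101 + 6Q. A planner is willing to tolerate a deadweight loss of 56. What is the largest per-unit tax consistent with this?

Competitive equilibrium: 163 − Q = 101 + 6Q → Q* = 8.8571, P* = 154.1429.
A tax t gives ΔQ = t/7 and wedge t, so DWL = t²/14.
t²/14 = 56 → t² = 784 → t = 28.

28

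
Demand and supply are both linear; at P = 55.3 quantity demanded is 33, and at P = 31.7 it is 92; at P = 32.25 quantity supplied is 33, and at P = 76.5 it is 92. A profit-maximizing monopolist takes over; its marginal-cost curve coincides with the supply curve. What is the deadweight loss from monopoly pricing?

Demand slope = (31.7 − 55.3)/(92 − 33) = −0.4, so P = 68.5 − 0.4Q.
Supply slope = (76.5 − 32.25)/(92 − 33) = 0.75, so P = 7.5 + 0.75Q.
Competitive equilibrium: 68.5 − 0.4Q = 7.5 + 0.75Q → Q* = 53.0435, P* = 47.2826.
Marginal revenue: MR = 68.5 − 0.8Q. Set MR = MC: 68.5 − 0.8Q = 7.5 + 0.75Q → Q_m = 39.3548.
Price P_m = 68.5 − 0.4·39.3548 = 52.7581; MC(Q_m) = 7.5 + 0.75·39.3548 = 37.0161.
Competitive Q* = 53.0435, so ΔQ = 13.6887; wedge = 52.7581 − 37.0161 = 15.742.
Deadweight loss = ½ × 13.6887 × 15.742 = 107.74.

107.74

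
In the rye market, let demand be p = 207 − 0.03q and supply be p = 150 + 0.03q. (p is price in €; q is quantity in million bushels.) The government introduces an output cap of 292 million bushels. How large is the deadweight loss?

Competitive equilibrium: 207 − 0.03q = 150 + 0.03q → q* = 950, p* = 178.5.
At q = 292: demand price = 207 − 0.03·292 = 198.24; supply price = 150 + 0.03·292 = 158.76.
Δq = 950 − 292 = 658; wedge = 198.24 − 158.76 = 39.48.
Welfare loss = ½ × 658 × 39.48 = €12988.92 million.

€12988.92 million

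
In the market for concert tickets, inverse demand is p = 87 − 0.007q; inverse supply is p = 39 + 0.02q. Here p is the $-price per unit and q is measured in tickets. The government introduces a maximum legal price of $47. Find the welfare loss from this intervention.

Competitive equilibrium: 87 − 0.007q = 39 + 0.02q → q* = 1777.7778, p* = 74.5556.
At the ceiling p = 47, quantity supplied = (47 − 39)/0.02 = 400.
Willingness to pay at q' = 400: 87 − 0.007·400 = 84.2.
Δq = 1777.7778 − 400 = 1377.7778; wedge = 84.2 − 47 = 37.2.
The triangle = ½ × 1377.7778 × 37.2 = $25626.67.

$25626.67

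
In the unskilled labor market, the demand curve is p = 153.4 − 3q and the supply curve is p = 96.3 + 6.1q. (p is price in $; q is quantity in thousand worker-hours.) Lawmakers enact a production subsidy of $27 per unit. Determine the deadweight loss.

$40.05 thousand

Competitive equilibrium: 153.4 − 3q = 96.3 + 6.1q → q* = 6.27473, p* = 134.57582.
The subsidy lowers effective supply by 27: p = 69.3 + 6.1q.
New quantity: 153.4 − 3q = 69.3 + 6.1q → q' = 9.24176.
Overproduction Δq = 9.24176 − 6.27473 = 2.96703; wedge = subsidy = 27.
Welfare loss = ½ × 2.96703 × 27 = $40.05 thousand.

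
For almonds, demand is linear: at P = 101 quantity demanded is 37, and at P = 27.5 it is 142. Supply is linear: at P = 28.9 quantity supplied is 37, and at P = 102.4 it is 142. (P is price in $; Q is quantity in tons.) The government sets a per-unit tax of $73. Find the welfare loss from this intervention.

Demand slope = (27.5 − 101)/(142 − 37) = −0.7, so P = 126.9 − 0.7Q.
Supply slope = (102.4 − 28.9)/(142 − 37) = 0.7, so P = 3 + 0.7Q.
Competitive equilibrium: 126.9 − 0.7Q = 3 + 0.7Q → Q* = 88.5, P* = 64.95.
With the tax, the buyer price exceeds the seller price by 73: (126.9 − 0.7Q) − (3 + 0.7Q) = 73 → Q' = 36.35714.
ΔQ = 88.5 − 36.35714 = 52.14286; the wedge equals the tax, 73.
DWL = ½ × 52.14286 × 73 = $1903.21.

$1903.21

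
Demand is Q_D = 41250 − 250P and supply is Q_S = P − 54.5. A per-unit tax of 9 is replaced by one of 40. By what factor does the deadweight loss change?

19.753

In inverse form: demand P = 165 − 0.004Q, supply P = 54.5 + Q.
Competitive equilibrium: 165 − 0.004Q = 54.5 + Q → Q* = 110.0598, P* = 164.5598.
For a per-unit tax t: ΔQ = t/1.004, so DWL = ½·t·(t/1.004) = t²/2.008.
At t = 9: DWL = 40.339. At t = 40: DWL = 796.813.
Ratio = (40/9)² = 19.753.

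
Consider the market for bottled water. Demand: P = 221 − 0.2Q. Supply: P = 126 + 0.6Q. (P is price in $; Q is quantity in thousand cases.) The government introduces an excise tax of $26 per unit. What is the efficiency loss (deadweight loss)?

Competitive equilibrium: 221 − 0.2Q = 126 + 0.6Q → Q* = 118.75, P* = 197.25.
With the tax, the buyer price exceeds the seller price by 26: (221 − 0.2Q) − (126 + 0.6Q) = 26 → Q' = 86.25.
ΔQ = 118.75 − 86.25 = 32.5; the wedge equals the tax, 26.
The triangle = ½ × 32.5 × 26 = $422.50 thousand.

$422.50 thousand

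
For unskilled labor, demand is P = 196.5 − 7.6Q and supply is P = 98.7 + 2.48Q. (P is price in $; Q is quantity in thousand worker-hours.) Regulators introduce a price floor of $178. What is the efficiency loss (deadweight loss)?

Competitive equilibrium: 196.5 − 7.6Q = 98.7 + 2.48Q → Q* = 9.70238, P* = 122.7619.
At the floor P = 178, quantity demanded = (196.5 − 178)/7.6 = 2.43421.
Sellers' marginal cost at Q' = 2.43421: 98.7 + 2.48·2.43421 = 104.73684.
ΔQ = 9.70238 − 2.43421 = 7.26817; wedge = 178 − 104.73684 = 73.26316.
Welfare loss = ½ × 7.26817 × 73.26316 = $266.24 thousand.

$266.24 thousand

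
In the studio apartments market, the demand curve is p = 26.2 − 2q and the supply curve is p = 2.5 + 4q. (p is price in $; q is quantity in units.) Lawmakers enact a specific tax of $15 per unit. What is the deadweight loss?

Competitive equilibrium: 26.2 − 2q = 2.5 + 4q → q* = 3.95, p* = 18.3.
With the tax, the buyer price exceeds the seller price by 15: (26.2 − 2q) − (2.5 + 4q) = 15 → q' = 1.45.
Δq = 3.95 − 1.45 = 2.5; the wedge equals the tax, 15.
The triangle = ½ × 2.5 × 15 = $18.75.

$18.75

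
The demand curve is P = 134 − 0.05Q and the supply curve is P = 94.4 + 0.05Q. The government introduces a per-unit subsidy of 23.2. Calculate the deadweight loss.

Competitive equilibrium: 134 − 0.05Q = 94.4 + 0.05Q → Q* = 396, P* = 114.2.
The subsidy lowers effective supply by 23.2: P = 71.2 + 0.05Q.
New quantity: 134 − 0.05Q = 71.2 + 0.05Q → Q' = 628.
Overproduction ΔQ = 628 − 396 = 232; wedge = subsidy = 23.2.
Deadweight loss = ½ × 232 × 23.2 = 2691.20.

2691.20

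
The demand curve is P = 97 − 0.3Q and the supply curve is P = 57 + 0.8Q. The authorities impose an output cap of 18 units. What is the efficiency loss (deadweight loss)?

185.47

Competitive equilibrium: 97 − 0.3Q = 57 + 0.8Q → Q* = 36.3636, P* = 86.0909.
At Q = 18: demand price = 97 − 0.3·18 = 91.6; supply price = 57 + 0.8·18 = 71.4.
ΔQ = 36.3636 − 18 = 18.3636; wedge = 91.6 − 71.4 = 20.2.
The triangle = ½ × 18.3636 × 20.2 = 185.47.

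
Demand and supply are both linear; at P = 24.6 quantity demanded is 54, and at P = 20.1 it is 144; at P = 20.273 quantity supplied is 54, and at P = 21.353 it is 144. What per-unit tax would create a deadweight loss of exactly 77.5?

3.1

Demand slope = (20.1 − 24.6)/(144 − 54) = −0.05, so P = 27.3 − 0.05Q.
Supply slope = (21.353 − 20.273)/(144 − 54) = 0.012, so P = 19.625 + 0.012Q.
Competitive equilibrium: 27.3 − 0.05Q = 19.625 + 0.012Q → Q* = 123.7903, P* = 21.1105.
A tax t gives ΔQ = t/0.062 and wedge t, so DWL = t²/0.124.
t²/0.124 = 77.5 → t² = 9.61 → t = 3.1.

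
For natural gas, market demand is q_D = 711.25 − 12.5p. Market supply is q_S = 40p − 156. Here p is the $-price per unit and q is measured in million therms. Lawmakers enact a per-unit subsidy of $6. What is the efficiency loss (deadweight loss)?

In inverse form: demand p = 56.9 − 0.08q, supply p = 3.9 + 0.025q.
Competitive equilibrium: 56.9 − 0.08q = 3.9 + 0.025q → q* = 504.7619, p* = 16.519.
The subsidy lowers effective supply by 6: p = 0.025q − 2.1.
New quantity: 56.9 − 0.08q = 0.025q − 2.1 → q' = 561.9048.
Overproduction Δq = 561.9048 − 504.7619 = 57.1429; wedge = subsidy = 6.
DWL = ½ × 57.1429 × 6 = $171.43 million.

$171.43 million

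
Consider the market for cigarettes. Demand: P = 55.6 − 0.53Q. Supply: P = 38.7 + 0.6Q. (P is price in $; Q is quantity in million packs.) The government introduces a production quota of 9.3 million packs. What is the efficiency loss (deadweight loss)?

$18.07 million

Competitive equilibrium: 55.6 − 0.53Q = 38.7 + 0.6Q → Q* = 14.9558, P* = 47.6735.
At Q = 9.3: demand price = 55.6 − 0.53·9.3 = 50.671; supply price = 38.7 + 0.6·9.3 = 44.28.
ΔQ = 14.9558 − 9.3 = 5.6558; wedge = 50.671 − 44.28 = 6.391.
DWL = ½ × 5.6558 × 6.391 = $18.07 million.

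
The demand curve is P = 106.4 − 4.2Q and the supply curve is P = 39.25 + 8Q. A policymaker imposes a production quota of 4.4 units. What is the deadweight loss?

Competitive equilibrium: 106.4 − 4.2Q = 39.25 + 8Q → Q* = 5.5041, P* = 83.2828.
At Q = 4.4: demand price = 106.4 − 4.2·4.4 = 87.92; supply price = 39.25 + 8·4.4 = 74.45.
ΔQ = 5.5041 − 4.4 = 1.1041; wedge = 87.92 − 74.45 = 13.47.
DWL = ½ × 1.1041 × 13.47 = 7.44.

7.44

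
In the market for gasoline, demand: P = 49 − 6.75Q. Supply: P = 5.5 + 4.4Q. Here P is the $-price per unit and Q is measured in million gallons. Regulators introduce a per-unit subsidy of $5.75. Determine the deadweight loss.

Competitive equilibrium: 49 − 6.75Q = 5.5 + 4.4Q → Q* = 3.9013, P* = 22.6659.
The subsidy lowers effective supply by 5.75: P = 4.4Q − 0.25.
New quantity: 49 − 6.75Q = 4.4Q − 0.25 → Q' = 4.417.
Overproduction ΔQ = 4.417 − 3.9013 = 0.5157; wedge = subsidy = 5.75.
The triangle = ½ × 0.5157 × 5.75 = $1.48 million.

$1.48 million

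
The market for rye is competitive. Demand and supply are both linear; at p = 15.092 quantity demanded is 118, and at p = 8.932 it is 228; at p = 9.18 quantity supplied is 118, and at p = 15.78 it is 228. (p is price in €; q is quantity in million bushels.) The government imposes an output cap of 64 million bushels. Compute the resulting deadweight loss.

Demand slope = (8.932 − 15.092)/(228 − 118) = −0.056, so p = 21.7 − 0.056q.
Supply slope = (15.78 − 9.18)/(228 − 118) = 0.06, so p = 2.1 + 0.06q.
Competitive equilibrium: 21.7 − 0.056q = 2.1 + 0.06q → q* = 168.9655, p* = 12.2379.
At q = 64: demand price = 21.7 − 0.056·64 = 18.116; supply price = 2.1 + 0.06·64 = 5.94.
Δq = 168.9655 − 64 = 104.9655; wedge = 18.116 − 5.94 = 12.176.
The triangle = ½ × 104.9655 × 12.176 = €639.03 million.

€639.03 million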